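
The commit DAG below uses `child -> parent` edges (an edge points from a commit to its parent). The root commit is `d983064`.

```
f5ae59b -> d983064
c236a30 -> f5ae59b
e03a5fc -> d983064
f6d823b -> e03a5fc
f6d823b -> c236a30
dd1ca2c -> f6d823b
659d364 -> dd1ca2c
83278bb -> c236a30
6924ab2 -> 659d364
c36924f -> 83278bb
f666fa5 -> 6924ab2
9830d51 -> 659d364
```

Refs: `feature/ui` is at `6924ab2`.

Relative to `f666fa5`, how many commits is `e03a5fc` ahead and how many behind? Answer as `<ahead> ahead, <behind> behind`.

0 ahead, 7 behind

Reachable from e03a5fc: {d983064, e03a5fc}.
Reachable from f666fa5: {659d364, 6924ab2, c236a30, d983064, dd1ca2c, e03a5fc, f5ae59b, f666fa5, f6d823b}.
Only in e03a5fc's history (ahead): {} — 0.
Only in f666fa5's history (behind): {659d364, 6924ab2, c236a30, dd1ca2c, f5ae59b, f666fa5, f6d823b} — 7.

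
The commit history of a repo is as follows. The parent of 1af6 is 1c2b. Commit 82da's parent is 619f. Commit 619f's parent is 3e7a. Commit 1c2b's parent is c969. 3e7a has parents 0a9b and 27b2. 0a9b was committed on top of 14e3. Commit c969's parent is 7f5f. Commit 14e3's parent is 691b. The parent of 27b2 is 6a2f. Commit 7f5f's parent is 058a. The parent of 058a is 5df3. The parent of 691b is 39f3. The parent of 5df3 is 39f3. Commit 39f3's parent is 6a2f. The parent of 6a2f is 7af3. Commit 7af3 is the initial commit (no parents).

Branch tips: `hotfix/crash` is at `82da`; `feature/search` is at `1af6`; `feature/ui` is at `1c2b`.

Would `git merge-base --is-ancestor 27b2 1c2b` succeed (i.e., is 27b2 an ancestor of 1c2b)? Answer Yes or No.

Ancestors of 1c2b: {058a, 1c2b, 39f3, 5df3, 6a2f, 7af3, 7f5f, c969}.
27b2 is not in that set, so it is not an ancestor of 1c2b.

No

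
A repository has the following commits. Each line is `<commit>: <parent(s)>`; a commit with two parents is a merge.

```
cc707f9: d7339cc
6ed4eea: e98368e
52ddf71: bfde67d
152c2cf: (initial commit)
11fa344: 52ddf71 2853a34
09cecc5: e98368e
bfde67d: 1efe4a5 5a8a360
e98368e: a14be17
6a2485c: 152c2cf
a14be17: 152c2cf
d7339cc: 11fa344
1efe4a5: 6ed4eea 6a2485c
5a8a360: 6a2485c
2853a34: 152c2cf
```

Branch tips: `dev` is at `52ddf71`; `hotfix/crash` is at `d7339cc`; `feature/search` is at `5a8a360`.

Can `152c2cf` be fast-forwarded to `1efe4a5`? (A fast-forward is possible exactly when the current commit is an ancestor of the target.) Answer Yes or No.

A fast-forward from 152c2cf to 1efe4a5 is possible iff 152c2cf is an ancestor of 1efe4a5.
Ancestors of 1efe4a5: {152c2cf, 1efe4a5, 6a2485c, 6ed4eea, a14be17, e98368e}.
152c2cf is among them, so fast-forward is possible.

Yes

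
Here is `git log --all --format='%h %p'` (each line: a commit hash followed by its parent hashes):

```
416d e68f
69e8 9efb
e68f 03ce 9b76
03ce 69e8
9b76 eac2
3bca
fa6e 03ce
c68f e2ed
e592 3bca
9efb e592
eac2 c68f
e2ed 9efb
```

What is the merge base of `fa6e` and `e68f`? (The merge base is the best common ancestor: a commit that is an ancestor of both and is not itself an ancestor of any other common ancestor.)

Ancestors of fa6e: {03ce, 3bca, 69e8, 9efb, e592, fa6e}.
Ancestors of e68f: {03ce, 3bca, 69e8, 9b76, 9efb, c68f, e2ed, e592, e68f, eac2}.
Common ancestors: {03ce, 3bca, 69e8, 9efb, e592}.
Among these, 03ce is not an ancestor of any other common ancestor — it is the merge base.

03ce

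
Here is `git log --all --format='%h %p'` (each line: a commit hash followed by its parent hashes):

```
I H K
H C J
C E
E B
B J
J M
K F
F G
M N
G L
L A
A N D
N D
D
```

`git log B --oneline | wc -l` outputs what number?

Walking parent pointers from B: reachable set = {B, D, J, M, N}.
That is 5 commits.

5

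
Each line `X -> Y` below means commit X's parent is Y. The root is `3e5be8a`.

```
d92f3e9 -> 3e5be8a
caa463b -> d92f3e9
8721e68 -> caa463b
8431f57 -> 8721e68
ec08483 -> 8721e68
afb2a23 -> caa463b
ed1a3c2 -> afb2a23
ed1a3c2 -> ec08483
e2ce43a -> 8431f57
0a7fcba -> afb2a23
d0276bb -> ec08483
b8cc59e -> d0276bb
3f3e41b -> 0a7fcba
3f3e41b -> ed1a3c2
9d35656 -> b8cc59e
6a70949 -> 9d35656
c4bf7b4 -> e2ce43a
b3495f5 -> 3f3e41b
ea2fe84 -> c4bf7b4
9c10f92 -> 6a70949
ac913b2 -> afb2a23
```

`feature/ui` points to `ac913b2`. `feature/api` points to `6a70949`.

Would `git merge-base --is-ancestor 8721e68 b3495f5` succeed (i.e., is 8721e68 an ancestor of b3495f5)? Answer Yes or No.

Ancestors of b3495f5 (commits reachable by following parents): {0a7fcba, 3e5be8a, 3f3e41b, 8721e68, afb2a23, b3495f5, caa463b, d92f3e9, ec08483, ed1a3c2}.
8721e68 is in that set, so it is an ancestor of b3495f5.

Yes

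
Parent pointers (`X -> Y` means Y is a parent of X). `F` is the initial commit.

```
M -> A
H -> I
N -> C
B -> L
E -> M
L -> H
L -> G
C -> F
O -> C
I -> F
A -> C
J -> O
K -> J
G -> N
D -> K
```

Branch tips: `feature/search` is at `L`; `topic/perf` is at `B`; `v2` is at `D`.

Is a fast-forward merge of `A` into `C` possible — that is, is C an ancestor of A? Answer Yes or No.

A fast-forward from C to A is possible iff C is an ancestor of A.
Ancestors of A: {A, C, F}.
C is among them, so fast-forward is possible.

Yes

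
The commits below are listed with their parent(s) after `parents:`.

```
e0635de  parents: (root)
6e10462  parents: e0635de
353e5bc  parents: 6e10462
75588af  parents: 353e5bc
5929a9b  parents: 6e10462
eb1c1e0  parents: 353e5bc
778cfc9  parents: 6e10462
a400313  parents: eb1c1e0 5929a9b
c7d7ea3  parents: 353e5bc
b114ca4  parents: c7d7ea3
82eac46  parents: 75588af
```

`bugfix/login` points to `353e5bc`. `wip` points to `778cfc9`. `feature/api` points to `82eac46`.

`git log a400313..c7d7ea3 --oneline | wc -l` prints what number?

Reachable from c7d7ea3: {353e5bc, 6e10462, c7d7ea3, e0635de}.
Reachable from a400313: {353e5bc, 5929a9b, 6e10462, a400313, e0635de, eb1c1e0}.
In c7d7ea3's history but not a400313's: {c7d7ea3} — 1 commit.

1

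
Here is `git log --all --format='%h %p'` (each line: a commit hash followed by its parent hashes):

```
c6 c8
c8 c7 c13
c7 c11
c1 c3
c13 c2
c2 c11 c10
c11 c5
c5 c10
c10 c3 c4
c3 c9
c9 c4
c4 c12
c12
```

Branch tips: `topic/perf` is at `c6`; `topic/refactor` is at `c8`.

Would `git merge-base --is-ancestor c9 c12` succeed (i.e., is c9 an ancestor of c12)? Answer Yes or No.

No

Ancestors of c12: {c12}.
c9 is not in that set, so it is not an ancestor of c12.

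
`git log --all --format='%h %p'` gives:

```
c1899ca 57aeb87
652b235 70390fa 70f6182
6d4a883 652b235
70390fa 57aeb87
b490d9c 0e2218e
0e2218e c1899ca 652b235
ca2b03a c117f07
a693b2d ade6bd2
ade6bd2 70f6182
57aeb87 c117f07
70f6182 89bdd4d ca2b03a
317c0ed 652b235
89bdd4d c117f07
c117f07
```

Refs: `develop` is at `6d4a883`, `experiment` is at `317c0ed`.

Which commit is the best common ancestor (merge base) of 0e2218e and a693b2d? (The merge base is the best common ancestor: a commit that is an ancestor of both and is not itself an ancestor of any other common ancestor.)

70f6182

Ancestors of 0e2218e: {0e2218e, 57aeb87, 652b235, 70390fa, 70f6182, 89bdd4d, c117f07, c1899ca, ca2b03a}.
Ancestors of a693b2d: {70f6182, 89bdd4d, a693b2d, ade6bd2, c117f07, ca2b03a}.
Common ancestors: {70f6182, 89bdd4d, c117f07, ca2b03a}.
Among these, 70f6182 is not an ancestor of any other common ancestor — it is the merge base.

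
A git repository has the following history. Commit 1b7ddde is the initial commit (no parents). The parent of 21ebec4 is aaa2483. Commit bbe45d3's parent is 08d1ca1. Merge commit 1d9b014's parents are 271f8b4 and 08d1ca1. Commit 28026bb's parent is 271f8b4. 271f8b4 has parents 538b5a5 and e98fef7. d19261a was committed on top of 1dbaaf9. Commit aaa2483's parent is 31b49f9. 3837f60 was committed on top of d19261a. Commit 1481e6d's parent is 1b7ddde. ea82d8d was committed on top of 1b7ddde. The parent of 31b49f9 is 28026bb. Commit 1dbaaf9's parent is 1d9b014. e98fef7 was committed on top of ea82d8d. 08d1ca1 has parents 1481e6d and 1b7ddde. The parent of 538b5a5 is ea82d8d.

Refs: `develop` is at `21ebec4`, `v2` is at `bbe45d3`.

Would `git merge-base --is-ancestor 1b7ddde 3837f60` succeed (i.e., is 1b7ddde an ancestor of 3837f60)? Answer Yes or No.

Yes

Ancestors of 3837f60 (commits reachable by following parents): {08d1ca1, 1481e6d, 1b7ddde, 1d9b014, 1dbaaf9, 271f8b4, 3837f60, 538b5a5, d19261a, e98fef7, ea82d8d}.
1b7ddde is in that set, so it is an ancestor of 3837f60.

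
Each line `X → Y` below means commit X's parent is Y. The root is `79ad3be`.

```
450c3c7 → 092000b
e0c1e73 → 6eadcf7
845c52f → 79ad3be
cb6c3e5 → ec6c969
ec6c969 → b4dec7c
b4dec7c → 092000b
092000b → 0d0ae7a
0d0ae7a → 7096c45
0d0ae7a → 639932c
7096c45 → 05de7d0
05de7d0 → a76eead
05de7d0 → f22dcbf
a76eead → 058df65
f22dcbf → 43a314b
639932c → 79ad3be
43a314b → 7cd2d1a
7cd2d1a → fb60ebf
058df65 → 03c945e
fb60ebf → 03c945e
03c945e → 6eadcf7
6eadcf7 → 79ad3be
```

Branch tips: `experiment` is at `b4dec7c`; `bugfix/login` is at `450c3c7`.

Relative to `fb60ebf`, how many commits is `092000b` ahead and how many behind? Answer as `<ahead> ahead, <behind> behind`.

Reachable from 092000b: {03c945e, 058df65, 05de7d0, 092000b, 0d0ae7a, 43a314b, 639932c, 6eadcf7, 7096c45, 79ad3be, 7cd2d1a, a76eead, f22dcbf, fb60ebf}.
Reachable from fb60ebf: {03c945e, 6eadcf7, 79ad3be, fb60ebf}.
Only in 092000b's history (ahead): {058df65, 05de7d0, 092000b, 0d0ae7a, 43a314b, 639932c, 7096c45, 7cd2d1a, a76eead, f22dcbf} — 10.
Only in fb60ebf's history (behind): {} — 0.

10 ahead, 0 behind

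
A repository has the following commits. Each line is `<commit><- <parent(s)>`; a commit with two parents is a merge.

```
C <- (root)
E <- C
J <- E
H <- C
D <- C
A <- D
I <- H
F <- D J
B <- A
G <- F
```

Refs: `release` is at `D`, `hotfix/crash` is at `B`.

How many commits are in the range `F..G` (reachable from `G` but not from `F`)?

Reachable from G: {C, D, E, F, G, J}.
Reachable from F: {C, D, E, F, J}.
In G's history but not F's: {G} — 1 commit.

1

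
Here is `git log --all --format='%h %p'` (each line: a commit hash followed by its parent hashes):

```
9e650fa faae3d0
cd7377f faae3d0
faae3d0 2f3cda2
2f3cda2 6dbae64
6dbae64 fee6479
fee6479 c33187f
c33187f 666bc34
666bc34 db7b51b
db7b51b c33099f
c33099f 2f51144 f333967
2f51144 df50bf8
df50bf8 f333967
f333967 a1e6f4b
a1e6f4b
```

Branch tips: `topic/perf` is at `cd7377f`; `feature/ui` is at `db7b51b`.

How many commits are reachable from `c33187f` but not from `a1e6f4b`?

Reachable from c33187f: {2f51144, 666bc34, a1e6f4b, c33099f, c33187f, db7b51b, df50bf8, f333967}.
Reachable from a1e6f4b: {a1e6f4b}.
In c33187f's history but not a1e6f4b's: {2f51144, 666bc34, c33099f, c33187f, db7b51b, df50bf8, f333967} — 7 commits.

7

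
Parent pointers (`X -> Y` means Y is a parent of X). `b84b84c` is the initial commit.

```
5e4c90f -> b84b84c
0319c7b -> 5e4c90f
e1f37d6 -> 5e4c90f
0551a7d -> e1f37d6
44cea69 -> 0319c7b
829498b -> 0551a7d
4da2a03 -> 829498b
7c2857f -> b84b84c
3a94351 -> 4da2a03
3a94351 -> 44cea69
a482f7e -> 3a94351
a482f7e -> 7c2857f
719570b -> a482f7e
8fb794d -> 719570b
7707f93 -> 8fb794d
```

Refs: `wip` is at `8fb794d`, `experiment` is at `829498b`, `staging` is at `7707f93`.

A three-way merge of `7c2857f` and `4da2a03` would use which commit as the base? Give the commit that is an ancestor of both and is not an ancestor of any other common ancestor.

Ancestors of 7c2857f: {7c2857f, b84b84c}.
Ancestors of 4da2a03: {0551a7d, 4da2a03, 5e4c90f, 829498b, b84b84c, e1f37d6}.
Common ancestors: {b84b84c}.
The only common ancestor is b84b84c, so it is the merge base.

b84b84c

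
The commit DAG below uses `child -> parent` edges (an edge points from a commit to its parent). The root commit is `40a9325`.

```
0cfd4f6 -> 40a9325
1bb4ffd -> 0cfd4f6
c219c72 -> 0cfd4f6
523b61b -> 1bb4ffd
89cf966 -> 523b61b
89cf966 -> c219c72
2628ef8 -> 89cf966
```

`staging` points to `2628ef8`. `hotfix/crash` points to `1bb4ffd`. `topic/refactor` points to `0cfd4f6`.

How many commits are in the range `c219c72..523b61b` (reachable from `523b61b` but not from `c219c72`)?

Reachable from 523b61b: {0cfd4f6, 1bb4ffd, 40a9325, 523b61b}.
Reachable from c219c72: {0cfd4f6, 40a9325, c219c72}.
In 523b61b's history but not c219c72's: {1bb4ffd, 523b61b} — 2 commits.

2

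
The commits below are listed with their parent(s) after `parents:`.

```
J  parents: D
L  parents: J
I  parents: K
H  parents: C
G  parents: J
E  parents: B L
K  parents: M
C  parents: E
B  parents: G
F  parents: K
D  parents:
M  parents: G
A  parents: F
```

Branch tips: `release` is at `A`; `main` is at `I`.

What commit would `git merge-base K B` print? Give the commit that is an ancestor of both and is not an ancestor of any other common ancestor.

G

Ancestors of K: {D, G, J, K, M}.
Ancestors of B: {B, D, G, J}.
Common ancestors: {D, G, J}.
Among these, G is not an ancestor of any other common ancestor — it is the merge base.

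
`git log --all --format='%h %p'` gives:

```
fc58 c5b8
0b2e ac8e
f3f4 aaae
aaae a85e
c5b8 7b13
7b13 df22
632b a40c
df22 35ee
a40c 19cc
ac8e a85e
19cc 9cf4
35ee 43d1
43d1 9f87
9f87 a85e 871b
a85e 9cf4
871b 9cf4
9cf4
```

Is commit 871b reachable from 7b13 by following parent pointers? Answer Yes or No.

Yes

Ancestors of 7b13 (commits reachable by following parents): {35ee, 43d1, 7b13, 871b, 9cf4, 9f87, a85e, df22}.
871b is in that set, so it is an ancestor of 7b13.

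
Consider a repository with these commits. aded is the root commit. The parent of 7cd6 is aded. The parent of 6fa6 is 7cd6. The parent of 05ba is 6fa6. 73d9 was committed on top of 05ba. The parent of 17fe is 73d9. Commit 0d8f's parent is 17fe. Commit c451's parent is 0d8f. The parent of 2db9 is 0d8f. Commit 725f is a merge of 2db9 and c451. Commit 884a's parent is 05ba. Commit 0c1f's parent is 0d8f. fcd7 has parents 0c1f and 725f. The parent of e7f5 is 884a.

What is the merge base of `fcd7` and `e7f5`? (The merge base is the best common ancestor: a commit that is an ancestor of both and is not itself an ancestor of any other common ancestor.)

Ancestors of fcd7: {05ba, 0c1f, 0d8f, 17fe, 2db9, 6fa6, 725f, 73d9, 7cd6, aded, c451, fcd7}.
Ancestors of e7f5: {05ba, 6fa6, 7cd6, 884a, aded, e7f5}.
Common ancestors: {05ba, 6fa6, 7cd6, aded}.
Among these, 05ba is not an ancestor of any other common ancestor — it is the merge base.

05ba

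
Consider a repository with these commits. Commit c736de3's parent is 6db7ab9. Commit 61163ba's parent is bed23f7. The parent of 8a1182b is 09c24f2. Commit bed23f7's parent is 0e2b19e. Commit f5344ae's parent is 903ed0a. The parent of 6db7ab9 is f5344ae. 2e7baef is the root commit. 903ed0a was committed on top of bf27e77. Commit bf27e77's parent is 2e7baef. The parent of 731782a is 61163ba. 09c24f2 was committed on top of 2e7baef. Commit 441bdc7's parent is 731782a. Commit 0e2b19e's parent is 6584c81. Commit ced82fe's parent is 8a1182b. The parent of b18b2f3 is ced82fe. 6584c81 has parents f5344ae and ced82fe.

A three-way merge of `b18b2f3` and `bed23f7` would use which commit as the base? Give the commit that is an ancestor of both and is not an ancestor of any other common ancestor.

Ancestors of b18b2f3: {09c24f2, 2e7baef, 8a1182b, b18b2f3, ced82fe}.
Ancestors of bed23f7: {09c24f2, 0e2b19e, 2e7baef, 6584c81, 8a1182b, 903ed0a, bed23f7, bf27e77, ced82fe, f5344ae}.
Common ancestors: {09c24f2, 2e7baef, 8a1182b, ced82fe}.
Among these, ced82fe is not an ancestor of any other common ancestor — it is the merge base.

ced82fe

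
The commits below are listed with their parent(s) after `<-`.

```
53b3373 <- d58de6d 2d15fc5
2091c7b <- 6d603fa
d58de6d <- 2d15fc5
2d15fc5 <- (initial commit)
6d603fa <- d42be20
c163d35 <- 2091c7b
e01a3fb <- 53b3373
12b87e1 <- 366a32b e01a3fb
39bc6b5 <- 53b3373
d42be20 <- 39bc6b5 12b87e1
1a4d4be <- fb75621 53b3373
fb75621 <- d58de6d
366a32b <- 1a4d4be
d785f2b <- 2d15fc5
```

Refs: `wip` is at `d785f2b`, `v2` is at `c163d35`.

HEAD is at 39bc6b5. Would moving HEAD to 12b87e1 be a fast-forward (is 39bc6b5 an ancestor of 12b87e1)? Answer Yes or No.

A fast-forward from 39bc6b5 to 12b87e1 is possible iff 39bc6b5 is an ancestor of 12b87e1.
Ancestors of 12b87e1: {12b87e1, 1a4d4be, 2d15fc5, 366a32b, 53b3373, d58de6d, e01a3fb, fb75621}.
39bc6b5 is not among them, so fast-forward is not possible.

No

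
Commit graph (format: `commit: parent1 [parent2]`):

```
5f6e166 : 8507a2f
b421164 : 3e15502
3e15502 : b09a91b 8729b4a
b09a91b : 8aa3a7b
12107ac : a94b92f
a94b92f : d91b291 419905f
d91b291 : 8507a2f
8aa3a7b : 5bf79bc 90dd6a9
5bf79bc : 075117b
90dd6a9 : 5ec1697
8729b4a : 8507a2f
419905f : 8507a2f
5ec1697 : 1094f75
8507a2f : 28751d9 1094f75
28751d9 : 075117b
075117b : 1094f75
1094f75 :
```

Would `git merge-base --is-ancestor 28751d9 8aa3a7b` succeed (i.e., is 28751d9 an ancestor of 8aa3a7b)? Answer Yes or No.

Ancestors of 8aa3a7b: {075117b, 1094f75, 5bf79bc, 5ec1697, 8aa3a7b, 90dd6a9}.
28751d9 is not in that set, so it is not an ancestor of 8aa3a7b.

No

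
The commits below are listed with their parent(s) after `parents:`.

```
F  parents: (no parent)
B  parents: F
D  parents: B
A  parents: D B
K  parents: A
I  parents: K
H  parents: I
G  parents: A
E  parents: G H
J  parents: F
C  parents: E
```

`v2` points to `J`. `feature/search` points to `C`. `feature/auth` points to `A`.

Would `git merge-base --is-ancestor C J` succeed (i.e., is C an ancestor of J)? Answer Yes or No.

Ancestors of J: {F, J}.
C is not in that set, so it is not an ancestor of J.

No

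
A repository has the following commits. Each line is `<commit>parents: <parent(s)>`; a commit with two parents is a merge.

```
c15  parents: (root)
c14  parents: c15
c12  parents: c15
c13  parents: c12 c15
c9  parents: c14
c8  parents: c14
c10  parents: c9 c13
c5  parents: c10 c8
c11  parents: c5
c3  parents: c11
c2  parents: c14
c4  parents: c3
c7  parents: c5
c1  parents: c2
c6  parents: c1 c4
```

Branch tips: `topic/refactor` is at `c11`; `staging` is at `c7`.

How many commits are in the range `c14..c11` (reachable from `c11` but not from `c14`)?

Reachable from c11: {c10, c11, c12, c13, c14, c15, c5, c8, c9}.
Reachable from c14: {c14, c15}.
In c11's history but not c14's: {c10, c11, c12, c13, c5, c8, c9} — 7 commits.

7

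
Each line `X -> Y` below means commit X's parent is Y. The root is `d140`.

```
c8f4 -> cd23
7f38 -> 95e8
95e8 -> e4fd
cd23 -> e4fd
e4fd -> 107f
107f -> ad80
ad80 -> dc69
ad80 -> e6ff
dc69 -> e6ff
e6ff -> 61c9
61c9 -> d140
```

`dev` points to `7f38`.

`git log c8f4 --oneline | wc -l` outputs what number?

Walking parent pointers from c8f4: reachable set = {107f, 61c9, ad80, c8f4, cd23, d140, dc69, e4fd, e6ff}.
That is 9 commits.

9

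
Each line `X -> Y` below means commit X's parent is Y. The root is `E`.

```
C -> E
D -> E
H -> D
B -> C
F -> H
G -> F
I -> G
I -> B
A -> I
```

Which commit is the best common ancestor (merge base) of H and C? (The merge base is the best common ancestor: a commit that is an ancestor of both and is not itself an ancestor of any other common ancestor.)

Ancestors of H: {D, E, H}.
Ancestors of C: {C, E}.
Common ancestors: {E}.
The only common ancestor is E, so it is the merge base.

E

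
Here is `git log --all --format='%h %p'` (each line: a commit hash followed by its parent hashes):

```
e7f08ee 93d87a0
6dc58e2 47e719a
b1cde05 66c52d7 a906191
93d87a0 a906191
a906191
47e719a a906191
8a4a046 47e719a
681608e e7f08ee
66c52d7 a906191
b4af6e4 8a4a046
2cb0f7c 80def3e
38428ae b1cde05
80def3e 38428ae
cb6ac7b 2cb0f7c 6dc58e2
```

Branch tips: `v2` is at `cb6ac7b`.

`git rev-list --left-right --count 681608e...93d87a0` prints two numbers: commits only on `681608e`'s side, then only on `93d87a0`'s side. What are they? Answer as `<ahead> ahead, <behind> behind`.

2 ahead, 0 behind

Reachable from 681608e: {681608e, 93d87a0, a906191, e7f08ee}.
Reachable from 93d87a0: {93d87a0, a906191}.
Only in 681608e's history (ahead): {681608e, e7f08ee} — 2.
Only in 93d87a0's history (behind): {} — 0.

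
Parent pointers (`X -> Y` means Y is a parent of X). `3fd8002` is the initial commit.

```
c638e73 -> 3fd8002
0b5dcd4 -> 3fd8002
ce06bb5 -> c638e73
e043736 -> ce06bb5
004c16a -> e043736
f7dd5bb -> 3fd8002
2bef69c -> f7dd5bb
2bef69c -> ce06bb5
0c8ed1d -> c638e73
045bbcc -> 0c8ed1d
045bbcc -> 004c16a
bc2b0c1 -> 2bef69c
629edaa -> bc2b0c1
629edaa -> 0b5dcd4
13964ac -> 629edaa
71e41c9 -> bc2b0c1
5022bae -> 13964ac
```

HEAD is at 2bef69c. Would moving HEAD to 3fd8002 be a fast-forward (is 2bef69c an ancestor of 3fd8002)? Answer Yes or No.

A fast-forward from 2bef69c to 3fd8002 is possible iff 2bef69c is an ancestor of 3fd8002.
Ancestors of 3fd8002: {3fd8002}.
2bef69c is not among them, so fast-forward is not possible.

No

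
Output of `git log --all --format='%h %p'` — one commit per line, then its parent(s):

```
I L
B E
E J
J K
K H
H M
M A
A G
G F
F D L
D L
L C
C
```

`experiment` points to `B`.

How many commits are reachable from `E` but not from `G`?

Reachable from E: {A, C, D, E, F, G, H, J, K, L, M}.
Reachable from G: {C, D, F, G, L}.
In E's history but not G's: {A, E, H, J, K, M} — 6 commits.

6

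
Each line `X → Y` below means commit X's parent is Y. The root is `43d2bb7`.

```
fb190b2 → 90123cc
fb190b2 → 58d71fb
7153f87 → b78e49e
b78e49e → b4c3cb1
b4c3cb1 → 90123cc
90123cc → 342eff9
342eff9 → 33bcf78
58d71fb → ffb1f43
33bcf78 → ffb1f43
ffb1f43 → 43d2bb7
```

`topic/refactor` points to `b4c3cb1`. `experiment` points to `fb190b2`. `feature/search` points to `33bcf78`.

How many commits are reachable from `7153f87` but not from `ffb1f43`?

6

Reachable from 7153f87: {33bcf78, 342eff9, 43d2bb7, 7153f87, 90123cc, b4c3cb1, b78e49e, ffb1f43}.
Reachable from ffb1f43: {43d2bb7, ffb1f43}.
In 7153f87's history but not ffb1f43's: {33bcf78, 342eff9, 7153f87, 90123cc, b4c3cb1, b78e49e} — 6 commits.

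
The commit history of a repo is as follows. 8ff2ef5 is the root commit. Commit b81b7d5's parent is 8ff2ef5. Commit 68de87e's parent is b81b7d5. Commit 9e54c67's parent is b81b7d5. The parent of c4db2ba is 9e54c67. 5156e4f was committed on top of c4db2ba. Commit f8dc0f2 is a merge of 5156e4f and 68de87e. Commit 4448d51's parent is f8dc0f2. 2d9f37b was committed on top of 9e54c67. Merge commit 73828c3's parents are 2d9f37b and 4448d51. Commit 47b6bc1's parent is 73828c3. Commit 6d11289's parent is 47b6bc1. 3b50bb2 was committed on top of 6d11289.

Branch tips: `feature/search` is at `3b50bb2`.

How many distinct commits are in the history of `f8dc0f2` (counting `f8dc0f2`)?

Walking parent pointers from f8dc0f2: reachable set = {5156e4f, 68de87e, 8ff2ef5, 9e54c67, b81b7d5, c4db2ba, f8dc0f2}.
That is 7 commits.

7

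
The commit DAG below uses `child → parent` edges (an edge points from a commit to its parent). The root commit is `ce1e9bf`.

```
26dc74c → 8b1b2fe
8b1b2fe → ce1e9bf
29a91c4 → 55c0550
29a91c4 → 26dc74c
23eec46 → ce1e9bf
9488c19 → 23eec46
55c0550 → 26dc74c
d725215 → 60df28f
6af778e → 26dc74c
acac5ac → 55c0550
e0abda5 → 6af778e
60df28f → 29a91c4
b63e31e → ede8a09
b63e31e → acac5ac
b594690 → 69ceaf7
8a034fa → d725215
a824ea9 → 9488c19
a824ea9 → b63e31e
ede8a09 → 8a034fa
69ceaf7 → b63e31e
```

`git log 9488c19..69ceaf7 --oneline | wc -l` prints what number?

11

Reachable from 69ceaf7: {26dc74c, 29a91c4, 55c0550, 60df28f, 69ceaf7, 8a034fa, 8b1b2fe, acac5ac, b63e31e, ce1e9bf, d725215, ede8a09}.
Reachable from 9488c19: {23eec46, 9488c19, ce1e9bf}.
In 69ceaf7's history but not 9488c19's: {26dc74c, 29a91c4, 55c0550, 60df28f, 69ceaf7, 8a034fa, 8b1b2fe, acac5ac, b63e31e, d725215, ede8a09} — 11 commits.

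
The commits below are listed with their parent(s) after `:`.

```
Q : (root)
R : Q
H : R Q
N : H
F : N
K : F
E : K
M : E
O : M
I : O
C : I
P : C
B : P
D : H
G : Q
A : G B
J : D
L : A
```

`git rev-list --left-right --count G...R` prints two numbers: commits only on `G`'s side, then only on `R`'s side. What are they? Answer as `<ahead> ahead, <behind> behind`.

Reachable from G: {G, Q}.
Reachable from R: {Q, R}.
Only in G's history (ahead): {G} — 1.
Only in R's history (behind): {R} — 1.

1 ahead, 1 behind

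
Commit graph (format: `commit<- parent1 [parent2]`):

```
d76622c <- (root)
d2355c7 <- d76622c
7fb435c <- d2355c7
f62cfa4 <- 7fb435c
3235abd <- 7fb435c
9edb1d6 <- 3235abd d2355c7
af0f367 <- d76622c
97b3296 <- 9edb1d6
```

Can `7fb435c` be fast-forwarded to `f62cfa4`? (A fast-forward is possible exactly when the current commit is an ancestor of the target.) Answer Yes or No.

Yes

A fast-forward from 7fb435c to f62cfa4 is possible iff 7fb435c is an ancestor of f62cfa4.
Ancestors of f62cfa4: {7fb435c, d2355c7, d76622c, f62cfa4}.
7fb435c is among them, so fast-forward is possible.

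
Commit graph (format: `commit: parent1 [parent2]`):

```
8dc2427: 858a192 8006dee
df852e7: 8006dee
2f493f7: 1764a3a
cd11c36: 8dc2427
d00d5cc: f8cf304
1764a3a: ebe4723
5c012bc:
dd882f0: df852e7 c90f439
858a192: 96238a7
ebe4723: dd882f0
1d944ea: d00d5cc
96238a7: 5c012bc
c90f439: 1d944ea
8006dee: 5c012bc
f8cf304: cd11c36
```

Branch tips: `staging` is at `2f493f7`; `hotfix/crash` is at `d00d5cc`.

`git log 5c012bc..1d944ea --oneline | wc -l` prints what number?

8

Reachable from 1d944ea: {1d944ea, 5c012bc, 8006dee, 858a192, 8dc2427, 96238a7, cd11c36, d00d5cc, f8cf304}.
Reachable from 5c012bc: {5c012bc}.
In 1d944ea's history but not 5c012bc's: {1d944ea, 8006dee, 858a192, 8dc2427, 96238a7, cd11c36, d00d5cc, f8cf304} — 8 commits.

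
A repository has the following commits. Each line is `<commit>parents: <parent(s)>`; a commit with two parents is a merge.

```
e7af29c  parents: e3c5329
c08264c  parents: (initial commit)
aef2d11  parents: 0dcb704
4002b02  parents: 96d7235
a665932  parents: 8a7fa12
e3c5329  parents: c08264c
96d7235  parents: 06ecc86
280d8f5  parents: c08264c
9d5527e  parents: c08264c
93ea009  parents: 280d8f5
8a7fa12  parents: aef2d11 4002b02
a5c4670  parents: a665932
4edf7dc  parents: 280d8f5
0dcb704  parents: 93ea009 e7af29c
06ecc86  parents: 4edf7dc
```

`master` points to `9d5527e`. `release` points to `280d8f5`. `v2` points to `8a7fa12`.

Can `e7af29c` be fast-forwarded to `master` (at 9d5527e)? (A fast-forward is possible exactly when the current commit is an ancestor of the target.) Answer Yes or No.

No

A fast-forward from e7af29c to 9d5527e is possible iff e7af29c is an ancestor of 9d5527e.
Ancestors of 9d5527e: {9d5527e, c08264c}.
e7af29c is not among them, so fast-forward is not possible.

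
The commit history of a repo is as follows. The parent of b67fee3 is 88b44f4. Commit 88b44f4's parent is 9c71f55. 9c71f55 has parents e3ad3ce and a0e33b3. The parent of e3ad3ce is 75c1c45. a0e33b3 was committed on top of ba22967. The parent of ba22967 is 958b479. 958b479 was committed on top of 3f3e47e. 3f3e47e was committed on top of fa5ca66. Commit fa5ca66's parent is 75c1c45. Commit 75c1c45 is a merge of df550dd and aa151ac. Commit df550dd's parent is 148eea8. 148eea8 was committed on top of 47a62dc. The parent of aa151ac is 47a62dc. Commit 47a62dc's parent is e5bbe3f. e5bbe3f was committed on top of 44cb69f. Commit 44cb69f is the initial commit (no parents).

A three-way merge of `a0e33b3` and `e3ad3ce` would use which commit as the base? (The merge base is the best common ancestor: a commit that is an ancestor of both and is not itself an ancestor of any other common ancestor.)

Ancestors of a0e33b3: {148eea8, 3f3e47e, 44cb69f, 47a62dc, 75c1c45, 958b479, a0e33b3, aa151ac, ba22967, df550dd, e5bbe3f, fa5ca66}.
Ancestors of e3ad3ce: {148eea8, 44cb69f, 47a62dc, 75c1c45, aa151ac, df550dd, e3ad3ce, e5bbe3f}.
Common ancestors: {148eea8, 44cb69f, 47a62dc, 75c1c45, aa151ac, df550dd, e5bbe3f}.
Among these, 75c1c45 is not an ancestor of any other common ancestor — it is the merge base.

75c1c45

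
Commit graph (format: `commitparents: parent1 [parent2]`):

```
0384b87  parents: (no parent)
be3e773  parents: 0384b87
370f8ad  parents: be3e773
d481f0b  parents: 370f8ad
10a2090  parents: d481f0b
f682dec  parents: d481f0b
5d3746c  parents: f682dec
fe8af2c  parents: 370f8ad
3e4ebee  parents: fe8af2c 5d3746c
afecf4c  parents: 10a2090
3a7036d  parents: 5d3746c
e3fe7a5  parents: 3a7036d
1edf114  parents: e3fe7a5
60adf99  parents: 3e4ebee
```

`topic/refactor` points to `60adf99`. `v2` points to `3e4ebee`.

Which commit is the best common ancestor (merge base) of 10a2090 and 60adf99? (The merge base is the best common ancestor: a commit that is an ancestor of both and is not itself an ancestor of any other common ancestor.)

Ancestors of 10a2090: {0384b87, 10a2090, 370f8ad, be3e773, d481f0b}.
Ancestors of 60adf99: {0384b87, 370f8ad, 3e4ebee, 5d3746c, 60adf99, be3e773, d481f0b, f682dec, fe8af2c}.
Common ancestors: {0384b87, 370f8ad, be3e773, d481f0b}.
Among these, d481f0b is not an ancestor of any other common ancestor — it is the merge base.

d481f0b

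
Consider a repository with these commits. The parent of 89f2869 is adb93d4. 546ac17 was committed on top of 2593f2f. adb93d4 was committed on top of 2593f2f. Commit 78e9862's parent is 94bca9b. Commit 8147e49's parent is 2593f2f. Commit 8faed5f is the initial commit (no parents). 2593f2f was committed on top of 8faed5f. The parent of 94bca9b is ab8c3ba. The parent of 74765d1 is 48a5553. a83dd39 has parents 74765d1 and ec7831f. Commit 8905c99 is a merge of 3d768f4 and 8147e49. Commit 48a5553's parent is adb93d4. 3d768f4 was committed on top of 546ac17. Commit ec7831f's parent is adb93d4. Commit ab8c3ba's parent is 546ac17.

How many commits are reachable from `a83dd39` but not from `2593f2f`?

5

Reachable from a83dd39: {2593f2f, 48a5553, 74765d1, 8faed5f, a83dd39, adb93d4, ec7831f}.
Reachable from 2593f2f: {2593f2f, 8faed5f}.
In a83dd39's history but not 2593f2f's: {48a5553, 74765d1, a83dd39, adb93d4, ec7831f} — 5 commits.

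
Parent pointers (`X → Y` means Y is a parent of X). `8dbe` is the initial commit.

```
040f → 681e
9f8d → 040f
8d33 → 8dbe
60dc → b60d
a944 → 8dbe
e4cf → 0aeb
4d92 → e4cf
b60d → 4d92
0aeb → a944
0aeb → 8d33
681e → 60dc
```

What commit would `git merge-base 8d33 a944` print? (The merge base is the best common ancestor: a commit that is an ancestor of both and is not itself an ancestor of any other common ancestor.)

8dbe

Ancestors of 8d33: {8d33, 8dbe}.
Ancestors of a944: {8dbe, a944}.
Common ancestors: {8dbe}.
The only common ancestor is 8dbe, so it is the merge base.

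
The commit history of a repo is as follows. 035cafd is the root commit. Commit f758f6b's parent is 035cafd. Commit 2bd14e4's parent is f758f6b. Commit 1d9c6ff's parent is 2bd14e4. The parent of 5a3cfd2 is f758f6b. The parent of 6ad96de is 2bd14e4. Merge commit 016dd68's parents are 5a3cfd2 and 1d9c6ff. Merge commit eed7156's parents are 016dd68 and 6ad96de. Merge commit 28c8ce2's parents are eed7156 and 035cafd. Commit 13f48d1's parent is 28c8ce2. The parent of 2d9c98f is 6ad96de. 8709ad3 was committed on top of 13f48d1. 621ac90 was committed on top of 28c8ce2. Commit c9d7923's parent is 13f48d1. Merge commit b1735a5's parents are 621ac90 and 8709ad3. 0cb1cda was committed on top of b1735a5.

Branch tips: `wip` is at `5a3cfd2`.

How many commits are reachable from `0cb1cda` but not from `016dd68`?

8

Reachable from 0cb1cda: {016dd68, 035cafd, 0cb1cda, 13f48d1, 1d9c6ff, 28c8ce2, 2bd14e4, 5a3cfd2, 621ac90, 6ad96de, 8709ad3, b1735a5, eed7156, f758f6b}.
Reachable from 016dd68: {016dd68, 035cafd, 1d9c6ff, 2bd14e4, 5a3cfd2, f758f6b}.
In 0cb1cda's history but not 016dd68's: {0cb1cda, 13f48d1, 28c8ce2, 621ac90, 6ad96de, 8709ad3, b1735a5, eed7156} — 8 commits.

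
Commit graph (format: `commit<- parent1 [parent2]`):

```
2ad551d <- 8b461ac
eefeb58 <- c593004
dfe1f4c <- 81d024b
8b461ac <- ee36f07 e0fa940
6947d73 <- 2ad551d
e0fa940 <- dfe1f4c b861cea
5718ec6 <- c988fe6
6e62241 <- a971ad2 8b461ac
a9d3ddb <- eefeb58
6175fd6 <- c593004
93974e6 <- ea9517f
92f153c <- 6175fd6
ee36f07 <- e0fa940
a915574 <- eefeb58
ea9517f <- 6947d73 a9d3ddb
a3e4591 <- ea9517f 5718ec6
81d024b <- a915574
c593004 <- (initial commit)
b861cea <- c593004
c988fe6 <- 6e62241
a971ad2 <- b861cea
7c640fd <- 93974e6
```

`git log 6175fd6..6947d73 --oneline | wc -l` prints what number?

10

Reachable from 6947d73: {2ad551d, 6947d73, 81d024b, 8b461ac, a915574, b861cea, c593004, dfe1f4c, e0fa940, ee36f07, eefeb58}.
Reachable from 6175fd6: {6175fd6, c593004}.
In 6947d73's history but not 6175fd6's: {2ad551d, 6947d73, 81d024b, 8b461ac, a915574, b861cea, dfe1f4c, e0fa940, ee36f07, eefeb58} — 10 commits.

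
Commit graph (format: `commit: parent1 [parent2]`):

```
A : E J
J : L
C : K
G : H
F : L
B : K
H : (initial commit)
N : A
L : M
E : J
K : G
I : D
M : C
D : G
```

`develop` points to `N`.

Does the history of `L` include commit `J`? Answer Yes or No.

Ancestors of L: {C, G, H, K, L, M}.
J is not in that set, so it is not an ancestor of L.

No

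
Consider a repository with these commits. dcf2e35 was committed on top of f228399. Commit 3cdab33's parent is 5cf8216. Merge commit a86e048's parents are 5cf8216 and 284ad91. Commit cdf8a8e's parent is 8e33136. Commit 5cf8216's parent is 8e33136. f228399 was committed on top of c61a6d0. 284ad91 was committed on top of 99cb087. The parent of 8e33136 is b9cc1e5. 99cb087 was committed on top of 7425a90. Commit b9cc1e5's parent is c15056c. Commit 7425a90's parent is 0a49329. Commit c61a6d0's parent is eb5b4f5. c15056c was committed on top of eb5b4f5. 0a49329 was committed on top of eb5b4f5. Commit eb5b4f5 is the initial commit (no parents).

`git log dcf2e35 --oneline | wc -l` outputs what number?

Walking parent pointers from dcf2e35: reachable set = {c61a6d0, dcf2e35, eb5b4f5, f228399}.
That is 4 commits.

4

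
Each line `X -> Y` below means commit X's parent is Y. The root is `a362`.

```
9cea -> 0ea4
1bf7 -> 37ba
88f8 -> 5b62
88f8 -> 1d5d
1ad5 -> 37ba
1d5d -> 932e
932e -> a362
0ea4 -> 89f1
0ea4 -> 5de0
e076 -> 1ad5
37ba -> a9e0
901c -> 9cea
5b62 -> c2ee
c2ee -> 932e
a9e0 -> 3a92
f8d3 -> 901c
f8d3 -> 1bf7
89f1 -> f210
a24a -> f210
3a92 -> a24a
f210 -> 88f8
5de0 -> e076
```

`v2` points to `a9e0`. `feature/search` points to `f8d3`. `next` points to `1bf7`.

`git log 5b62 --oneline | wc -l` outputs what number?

4

Walking parent pointers from 5b62: reachable set = {5b62, 932e, a362, c2ee}.
That is 4 commits.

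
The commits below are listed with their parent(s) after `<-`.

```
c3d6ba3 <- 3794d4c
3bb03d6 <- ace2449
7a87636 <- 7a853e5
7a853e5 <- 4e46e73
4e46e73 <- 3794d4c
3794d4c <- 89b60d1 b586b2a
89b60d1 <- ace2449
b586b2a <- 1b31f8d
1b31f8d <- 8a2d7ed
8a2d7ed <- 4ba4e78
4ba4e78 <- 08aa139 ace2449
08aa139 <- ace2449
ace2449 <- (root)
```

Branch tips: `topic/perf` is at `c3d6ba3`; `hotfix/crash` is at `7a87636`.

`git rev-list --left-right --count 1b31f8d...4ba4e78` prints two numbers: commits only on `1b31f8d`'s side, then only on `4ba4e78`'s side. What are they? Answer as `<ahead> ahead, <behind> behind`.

Reachable from 1b31f8d: {08aa139, 1b31f8d, 4ba4e78, 8a2d7ed, ace2449}.
Reachable from 4ba4e78: {08aa139, 4ba4e78, ace2449}.
Only in 1b31f8d's history (ahead): {1b31f8d, 8a2d7ed} — 2.
Only in 4ba4e78's history (behind): {} — 0.

2 ahead, 0 behind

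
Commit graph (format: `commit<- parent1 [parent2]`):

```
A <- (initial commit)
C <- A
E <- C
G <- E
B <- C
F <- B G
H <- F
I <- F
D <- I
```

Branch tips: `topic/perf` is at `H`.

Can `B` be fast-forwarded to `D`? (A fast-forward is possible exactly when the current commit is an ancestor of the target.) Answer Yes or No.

A fast-forward from B to D is possible iff B is an ancestor of D.
Ancestors of D: {A, B, C, D, E, F, G, I}.
B is among them, so fast-forward is possible.

Yes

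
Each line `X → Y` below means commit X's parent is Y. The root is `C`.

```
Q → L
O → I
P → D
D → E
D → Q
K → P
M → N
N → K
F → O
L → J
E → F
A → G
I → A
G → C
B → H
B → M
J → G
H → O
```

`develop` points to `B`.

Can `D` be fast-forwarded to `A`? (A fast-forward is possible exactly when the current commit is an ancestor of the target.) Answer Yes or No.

No

A fast-forward from D to A is possible iff D is an ancestor of A.
Ancestors of A: {A, C, G}.
D is not among them, so fast-forward is not possible.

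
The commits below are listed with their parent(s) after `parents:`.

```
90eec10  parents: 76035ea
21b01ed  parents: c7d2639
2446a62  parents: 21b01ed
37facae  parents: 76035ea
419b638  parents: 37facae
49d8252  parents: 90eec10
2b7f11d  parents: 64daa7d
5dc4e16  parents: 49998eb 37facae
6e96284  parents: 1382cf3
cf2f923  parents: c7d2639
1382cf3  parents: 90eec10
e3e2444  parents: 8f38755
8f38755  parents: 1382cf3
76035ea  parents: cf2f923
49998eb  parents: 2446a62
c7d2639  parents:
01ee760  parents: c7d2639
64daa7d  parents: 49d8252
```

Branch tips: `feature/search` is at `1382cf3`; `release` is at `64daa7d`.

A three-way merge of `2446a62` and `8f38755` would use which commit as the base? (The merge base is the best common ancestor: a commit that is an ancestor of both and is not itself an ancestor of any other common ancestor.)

c7d2639

Ancestors of 2446a62: {21b01ed, 2446a62, c7d2639}.
Ancestors of 8f38755: {1382cf3, 76035ea, 8f38755, 90eec10, c7d2639, cf2f923}.
Common ancestors: {c7d2639}.
The only common ancestor is c7d2639, so it is the merge base.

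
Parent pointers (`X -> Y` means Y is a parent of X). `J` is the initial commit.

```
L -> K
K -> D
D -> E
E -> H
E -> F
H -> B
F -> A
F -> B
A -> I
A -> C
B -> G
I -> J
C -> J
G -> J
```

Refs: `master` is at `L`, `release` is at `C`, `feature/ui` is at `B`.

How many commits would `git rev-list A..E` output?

Reachable from E: {A, B, C, E, F, G, H, I, J}.
Reachable from A: {A, C, I, J}.
In E's history but not A's: {B, E, F, G, H} — 5 commits.

5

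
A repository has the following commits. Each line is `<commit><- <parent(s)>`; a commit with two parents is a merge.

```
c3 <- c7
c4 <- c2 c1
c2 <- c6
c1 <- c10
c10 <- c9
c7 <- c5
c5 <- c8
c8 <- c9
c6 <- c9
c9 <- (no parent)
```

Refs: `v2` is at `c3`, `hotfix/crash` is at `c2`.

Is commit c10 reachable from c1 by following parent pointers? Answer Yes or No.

Ancestors of c1 (commits reachable by following parents): {c1, c10, c9}.
c10 is in that set, so it is an ancestor of c1.

Yes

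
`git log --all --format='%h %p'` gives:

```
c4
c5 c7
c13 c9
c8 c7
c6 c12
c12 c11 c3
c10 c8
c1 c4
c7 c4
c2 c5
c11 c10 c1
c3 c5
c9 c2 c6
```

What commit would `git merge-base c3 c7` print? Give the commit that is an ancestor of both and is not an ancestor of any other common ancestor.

Ancestors of c3: {c3, c4, c5, c7}.
Ancestors of c7: {c4, c7}.
Common ancestors: {c4, c7}.
Among these, c7 is not an ancestor of any other common ancestor — it is the merge base.

c7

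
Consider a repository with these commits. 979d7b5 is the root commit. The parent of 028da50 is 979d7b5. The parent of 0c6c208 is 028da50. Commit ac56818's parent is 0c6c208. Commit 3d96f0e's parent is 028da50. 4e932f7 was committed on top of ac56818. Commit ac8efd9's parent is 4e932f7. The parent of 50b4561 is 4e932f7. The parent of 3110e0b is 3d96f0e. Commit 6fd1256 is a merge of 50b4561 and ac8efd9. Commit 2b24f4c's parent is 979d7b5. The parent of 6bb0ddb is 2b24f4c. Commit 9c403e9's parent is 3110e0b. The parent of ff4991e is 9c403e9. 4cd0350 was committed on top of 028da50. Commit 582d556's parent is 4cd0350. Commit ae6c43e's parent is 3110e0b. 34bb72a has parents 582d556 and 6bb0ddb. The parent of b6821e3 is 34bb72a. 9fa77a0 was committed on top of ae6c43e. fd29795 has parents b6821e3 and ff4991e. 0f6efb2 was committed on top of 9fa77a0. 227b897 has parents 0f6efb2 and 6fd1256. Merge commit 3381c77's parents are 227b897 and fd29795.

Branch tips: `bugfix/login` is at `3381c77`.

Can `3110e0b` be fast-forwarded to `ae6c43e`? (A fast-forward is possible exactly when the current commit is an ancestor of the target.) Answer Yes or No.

A fast-forward from 3110e0b to ae6c43e is possible iff 3110e0b is an ancestor of ae6c43e.
Ancestors of ae6c43e: {028da50, 3110e0b, 3d96f0e, 979d7b5, ae6c43e}.
3110e0b is among them, so fast-forward is possible.

Yes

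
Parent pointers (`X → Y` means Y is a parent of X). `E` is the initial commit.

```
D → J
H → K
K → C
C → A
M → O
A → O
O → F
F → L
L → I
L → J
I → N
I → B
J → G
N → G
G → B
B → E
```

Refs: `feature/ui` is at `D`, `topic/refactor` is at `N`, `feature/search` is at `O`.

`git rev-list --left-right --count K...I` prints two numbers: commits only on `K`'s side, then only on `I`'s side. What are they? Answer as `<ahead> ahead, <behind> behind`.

Reachable from K: {A, B, C, E, F, G, I, J, K, L, N, O}.
Reachable from I: {B, E, G, I, N}.
Only in K's history (ahead): {A, C, F, J, K, L, O} — 7.
Only in I's history (behind): {} — 0.

7 ahead, 0 behind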